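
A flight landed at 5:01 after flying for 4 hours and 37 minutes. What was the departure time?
Starting time: 5:01 = 301 total minutes past 12:00
Subtracting: 4 hours and 37 minutes = 277 minutes
301 - 277 = 24 minutes
= 24 minutes past 12:00 = 12:24

Final answer: 12:24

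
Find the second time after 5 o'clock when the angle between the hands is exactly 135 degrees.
At t minutes past 5:00, the hour hand is at 30 x 5 + 0.5t degrees and the minute hand is at 6t degrees.
The smaller angle between them is 135 degrees when |30H - 5.5t| = 135 or |30H - 5.5t| = 225.
With H = 5, solve 30 x 5 - 5.5t = +/- target for each target:
  t = (30 x 5 - 135) / 5.5 = 2.73
  t = (30 x 5 + 135) / 5.5 = 51.82
  t = (30 x 5 - 225) / 5.5 = -13.64 (outside (0, 60))
  t = (30 x 5 + 225) / 5.5 = 68.18 (outside (0, 60))
Valid solutions in (0, 60): {2.73, 51.82} minutes.
The second occurrence is t = 51.82 minutes.
The hands form a 135-degree angle at 51.82 minutes past 5:00.

Final answer: 51.82 minutes past 5:00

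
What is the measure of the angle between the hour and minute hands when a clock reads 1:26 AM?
Hour hand position: 1 x 30 + 26 x 0.5 = 43 degrees
Minute hand position: 26 x 6 = 156 degrees
Difference: |43 - 156| = 113 degrees
The angle between the hands is 113 degrees

Final answer: 113 degrees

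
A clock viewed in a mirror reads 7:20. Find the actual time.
Reflection across the vertical (12-6) axis maps a hand at angle A degrees to (360 - A) degrees, which sends a reading of T minutes past 12:00 to (720 - T) minutes past 12:00.
Mirror reads 7:20 = 440 minutes past 12:00.
Actual time: (720 - 440) mod 720 = 280 minutes = 4:40.

Final answer: 4:40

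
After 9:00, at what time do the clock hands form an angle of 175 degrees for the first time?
At t minutes past 9:00, the hour hand is at 30 x 9 + 0.5t degrees and the minute hand is at 6t degrees.
The smaller angle between them is 175 degrees when |30H - 5.5t| = 175 or |30H - 5.5t| = 185.
With H = 9, solve 30 x 9 - 5.5t = +/- target for each target:
  t = (30 x 9 - 175) / 5.5 = 17.27
  t = (30 x 9 + 175) / 5.5 = 80.91 (outside (0, 60))
  t = (30 x 9 - 185) / 5.5 = 15.45
  t = (30 x 9 + 185) / 5.5 = 82.73 (outside (0, 60))
Valid solutions in (0, 60): {15.45, 17.27} minutes.
The first occurrence is t = 15.45 minutes.
The hands form a 175-degree angle at 15.45 minutes past 9:00.

Final answer: 15.45 minutes past 9:00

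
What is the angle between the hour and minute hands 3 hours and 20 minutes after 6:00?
First find the time 3 hours and 20 minutes after 6:00.
Total minutes: 6 x 60 + 0 + 3 x 60 + 20 = 560.
560 mod 720 = 560 minutes = 9:20.
Now compute the angle at 9:20:
Hour hand: 9 x 30 + 20 x 0.5 = 280 degrees
Minute hand: 20 x 6 = 120 degrees
Difference: |280 - 120| = 160 degrees
The angle is 160 degrees

Final answer: 160 degrees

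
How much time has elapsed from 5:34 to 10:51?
From 5:34 to 10:51:
(10 x 60 + 51) - (5 x 60 + 34) = 651 - 334 = 317 minutes
= 5 hours and 17 minutes

Final answer: 5 hours and 17 minutes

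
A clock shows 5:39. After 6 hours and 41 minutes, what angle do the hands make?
First find the time 6 hours and 41 minutes after 5:39.
Total minutes: 5 x 60 + 39 + 6 x 60 + 41 = 740.
740 mod 720 = 20 minutes = 12:20.
Now compute the angle at 12:20:
Hour hand: 0 x 30 + 20 x 0.5 = 10 degrees
Minute hand: 20 x 6 = 120 degrees
Difference: |10 - 120| = 110 degrees
The angle is 110 degrees

Final answer: 110 degrees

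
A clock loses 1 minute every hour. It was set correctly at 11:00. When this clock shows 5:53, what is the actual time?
For every 60 true minutes, the faulty clock advances 59 minutes, so 1 faulty-clock minute corresponds to 60/59 true minutes.
From 11:00 to 5:53 on the faulty dial is 413 minutes.
True elapsed: 413 x 60/59 = 420 minutes = 7 hours.
True time: 11:00 + 7 hours = 6:00.

Final answer: 6:00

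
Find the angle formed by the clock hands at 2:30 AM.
Hour hand position: 2 x 30 + 30 x 0.5 = 75 degrees
Minute hand position: 30 x 6 = 180 degrees
Difference: |75 - 180| = 105 degrees
The angle between the hands is 105 degrees

Final answer: 105 degrees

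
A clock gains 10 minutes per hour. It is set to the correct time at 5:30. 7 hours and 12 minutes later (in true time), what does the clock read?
For every 60 true minutes, the faulty clock advances 60 + 10 = 70 minutes.
True elapsed: 7 hours and 12 minutes = 432 minutes.
Faulty clock advances: 432 x 70/60 = 504 minutes (drift: 72 minutes ahead).
Shown time: 5:30 + 504 minutes = 1:54.

Final answer: 1:54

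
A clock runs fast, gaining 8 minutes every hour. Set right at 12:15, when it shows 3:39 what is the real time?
For every 60 true minutes, the faulty clock advances 68 minutes, so 1 faulty-clock minute corresponds to 60/68 true minutes.
From 12:15 to 3:39 on the faulty dial is 204 minutes.
True elapsed: 204 x 60/68 = 180 minutes = 3 hours.
True time: 12:15 + 3 hours = 3:15.

Final answer: 3:15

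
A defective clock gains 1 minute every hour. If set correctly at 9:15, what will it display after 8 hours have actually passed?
For every 60 true minutes, the faulty clock advances 60 + 1 = 61 minutes.
True elapsed: 8 hours = 480 minutes.
Faulty clock advances: 480 x 61/60 = 488 minutes (drift: 8 minutes ahead).
Shown time: 9:15 + 488 minutes = 5:23.

Final answer: 5:23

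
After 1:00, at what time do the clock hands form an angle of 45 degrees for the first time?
At t minutes past 1:00, the hour hand is at 30 x 1 + 0.5t degrees and the minute hand is at 6t degrees.
The smaller angle between them is 45 degrees when |30H - 5.5t| = 45 or |30H - 5.5t| = 315.
With H = 1, solve 30 x 1 - 5.5t = +/- target for each target:
  t = (30 x 1 - 45) / 5.5 = -2.73 (outside (0, 60))
  t = (30 x 1 + 45) / 5.5 = 13.64
  t = (30 x 1 - 315) / 5.5 = -51.82 (outside (0, 60))
  t = (30 x 1 + 315) / 5.5 = 62.73 (outside (0, 60))
Valid solutions in (0, 60): {13.64} minutes.
The first occurrence is t = 13.64 minutes.
The hands form a 45-degree angle at 13.64 minutes past 1:00.

Final answer: 13.64 minutes past 1:00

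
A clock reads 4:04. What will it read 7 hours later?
Starting time: 4:04
Adding 0 minutes to 4 minutes: 4 + 0 = 4 minutes
Adding 7 hours: 4 + 7 = 11
Final time: 11:04

Final answer: 11:04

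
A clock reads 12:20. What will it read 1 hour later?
Starting time: 12:20
Adding 0 minutes to 20 minutes: 20 + 0 = 20 minutes
Adding 1 hour: 12 + 1 = 13 - 12 = 1
Final time: 1:20

Final answer: 1:20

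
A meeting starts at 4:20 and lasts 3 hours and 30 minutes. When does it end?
Starting time: 4:20
Adding 30 minutes to 20 minutes: 20 + 30 = 50 minutes
Adding 3 hours: 4 + 3 = 7
Final time: 7:50

Final answer: 7:50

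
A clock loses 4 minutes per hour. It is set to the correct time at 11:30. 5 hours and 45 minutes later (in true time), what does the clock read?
For every 60 true minutes, the faulty clock advances 60 - 4 = 56 minutes.
True elapsed: 5 hours and 45 minutes = 345 minutes.
Faulty clock advances: 345 x 56/60 = 322 minutes (drift: 23 minutes behind).
Shown time: 11:30 + 322 minutes = 4:52.

Final answer: 4:52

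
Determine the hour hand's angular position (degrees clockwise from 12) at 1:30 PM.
The hour hand moves 30 degrees per hour and 0.5 degrees per minute.
At 1:30: (1) x 30 + 30 x 0.5 = 30 + 15 = 45 degrees

Final answer: 45 degrees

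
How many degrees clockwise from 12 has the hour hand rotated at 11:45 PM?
The hour hand moves 30 degrees per hour and 0.5 degrees per minute.
At 11:45: (11) x 30 + 45 x 0.5 = 330 + 22.5 = 352.5 degrees

Final answer: 352.5 degrees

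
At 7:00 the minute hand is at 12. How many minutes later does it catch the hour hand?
The minute hand gains 5.5 degrees per minute on the hour hand.
At 7:00, the hour hand is at 210 degrees and the minute hand is at 0 degrees.
The gap is 210 degrees. Time to close: 210/5.5 = 60 x 7/11 = 38.18 minutes.
The hands overlap at 38.18 minutes past 7:00.

Final answer: 38.18 minutes past 7:00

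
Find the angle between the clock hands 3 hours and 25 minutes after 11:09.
First find the time 3 hours and 25 minutes after 11:09.
Total minutes: 11 x 60 + 9 + 3 x 60 + 25 = 874.
874 mod 720 = 154 minutes = 2:34.
Now compute the angle at 2:34:
Hour hand: 2 x 30 + 34 x 0.5 = 77 degrees
Minute hand: 34 x 6 = 204 degrees
Difference: |77 - 204| = 127 degrees
The angle is 127 degrees

Final answer: 127 degrees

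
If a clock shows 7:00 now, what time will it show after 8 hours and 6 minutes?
Starting time: 7:00
Adding 6 minutes to 0 minutes: 0 + 6 = 6 minutes
Adding 8 hours: 7 + 8 = 15 - 12 = 3
Final time: 3:06

Final answer: 3:06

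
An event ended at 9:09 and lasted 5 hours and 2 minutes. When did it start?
Starting time: 9:09 = 549 total minutes past 12:00
Subtracting: 5 hours and 2 minutes = 302 minutes
549 - 302 = 247 minutes
= 4 hours and 7 minutes past 12:00 = 4:07

Final answer: 4:07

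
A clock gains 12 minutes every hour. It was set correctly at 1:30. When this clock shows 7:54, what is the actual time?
For every 60 true minutes, the faulty clock advances 72 minutes, so 1 faulty-clock minute corresponds to 60/72 true minutes.
From 1:30 to 7:54 on the faulty dial is 384 minutes.
True elapsed: 384 x 60/72 = 320 minutes = 5 hours and 20 minutes.
True time: 1:30 + 5 hours and 20 minutes = 6:50.

Final answer: 6:50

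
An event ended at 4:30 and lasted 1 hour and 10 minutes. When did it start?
Starting time: 4:30 = 270 total minutes past 12:00
Subtracting: 1 hour and 10 minutes = 70 minutes
270 - 70 = 200 minutes
= 3 hours and 20 minutes past 12:00 = 3:20

Final answer: 3:20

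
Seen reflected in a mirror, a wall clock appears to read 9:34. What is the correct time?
Reflection across the vertical (12-6) axis maps a hand at angle A degrees to (360 - A) degrees, which sends a reading of T minutes past 12:00 to (720 - T) minutes past 12:00.
Mirror reads 9:34 = 574 minutes past 12:00.
Actual time: (720 - 574) mod 720 = 146 minutes = 2:26.

Final answer: 2:26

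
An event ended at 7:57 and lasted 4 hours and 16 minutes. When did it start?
Starting time: 7:57 = 477 total minutes past 12:00
Subtracting: 4 hours and 16 minutes = 256 minutes
477 - 256 = 221 minutes
= 3 hours and 41 minutes past 12:00 = 3:41

Final answer: 3:41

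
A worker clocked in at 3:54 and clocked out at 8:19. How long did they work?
From 3:54 to 8:19:
(8 x 60 + 19) - (3 x 60 + 54) = 499 - 234 = 265 minutes
= 4 hours and 25 minutes

Final answer: 4 hours and 25 minutes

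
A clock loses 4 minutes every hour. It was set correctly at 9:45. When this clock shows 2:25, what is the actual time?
For every 60 true minutes, the faulty clock advances 56 minutes, so 1 faulty-clock minute corresponds to 60/56 true minutes.
From 9:45 to 2:25 on the faulty dial is 280 minutes.
True elapsed: 280 x 60/56 = 300 minutes = 5 hours.
True time: 9:45 + 5 hours = 2:45.

Final answer: 2:45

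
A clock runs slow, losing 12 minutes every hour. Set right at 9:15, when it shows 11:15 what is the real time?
For every 60 true minutes, the faulty clock advances 48 minutes, so 1 faulty-clock minute corresponds to 60/48 true minutes.
From 9:15 to 11:15 on the faulty dial is 120 minutes.
True elapsed: 120 x 60/48 = 150 minutes = 2 hours and 30 minutes.
True time: 9:15 + 2 hours and 30 minutes = 11:45.

Final answer: 11:45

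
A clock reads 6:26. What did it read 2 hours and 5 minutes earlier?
Starting time: 6:26 = 386 total minutes past 12:00
Subtracting: 2 hours and 5 minutes = 125 minutes
386 - 125 = 261 minutes
= 4 hours and 21 minutes past 12:00 = 4:21

Final answer: 4:21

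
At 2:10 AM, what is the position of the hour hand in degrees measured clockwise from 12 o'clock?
The hour hand moves 30 degrees per hour and 0.5 degrees per minute.
At 2:10: (2) x 30 + 10 x 0.5 = 60 + 5 = 65 degrees

Final answer: 65 degrees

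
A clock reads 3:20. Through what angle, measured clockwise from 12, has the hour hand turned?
The hour hand moves 30 degrees per hour and 0.5 degrees per minute.
At 3:20: (3) x 30 + 20 x 0.5 = 90 + 10 = 100 degrees

Final answer: 100 degrees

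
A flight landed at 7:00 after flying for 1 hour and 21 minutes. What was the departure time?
Starting time: 7:00 = 420 total minutes past 12:00
Subtracting: 1 hour and 21 minutes = 81 minutes
420 - 81 = 339 minutes
= 5 hours and 39 minutes past 12:00 = 5:39

Final answer: 5:39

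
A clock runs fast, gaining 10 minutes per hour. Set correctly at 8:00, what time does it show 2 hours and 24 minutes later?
For every 60 true minutes, the faulty clock advances 60 + 10 = 70 minutes.
True elapsed: 2 hours and 24 minutes = 144 minutes.
Faulty clock advances: 144 x 70/60 = 168 minutes (drift: 24 minutes ahead).
Shown time: 8:00 + 168 minutes = 10:48.

Final answer: 10:48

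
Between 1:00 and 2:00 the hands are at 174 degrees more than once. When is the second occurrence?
At t minutes past 1:00, the hour hand is at 30 x 1 + 0.5t degrees and the minute hand is at 6t degrees.
The smaller angle between them is 174 degrees when |30H - 5.5t| = 174 or |30H - 5.5t| = 186.
With H = 1, solve 30 x 1 - 5.5t = +/- target for each target:
  t = (30 x 1 - 174) / 5.5 = -26.18 (outside (0, 60))
  t = (30 x 1 + 174) / 5.5 = 37.09
  t = (30 x 1 - 186) / 5.5 = -28.36 (outside (0, 60))
  t = (30 x 1 + 186) / 5.5 = 39.27
Valid solutions in (0, 60): {37.09, 39.27} minutes.
The second occurrence is t = 39.27 minutes.
The hands form a 174-degree angle at 39.27 minutes past 1:00.

Final answer: 39.27 minutes past 1:00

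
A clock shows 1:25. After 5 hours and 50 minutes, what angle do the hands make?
First find the time 5 hours and 50 minutes after 1:25.
Total minutes: 1 x 60 + 25 + 5 x 60 + 50 = 435.
435 mod 720 = 435 minutes = 7:15.
Now compute the angle at 7:15:
Hour hand: 7 x 30 + 15 x 0.5 = 217.5 degrees
Minute hand: 15 x 6 = 90 degrees
Difference: |217.5 - 90| = 127.5 degrees
The angle is 127.5 degrees

Final answer: 127.5 degrees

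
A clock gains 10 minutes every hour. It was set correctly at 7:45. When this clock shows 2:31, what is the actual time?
For every 60 true minutes, the faulty clock advances 70 minutes, so 1 faulty-clock minute corresponds to 60/70 true minutes.
From 7:45 to 2:31 on the faulty dial is 406 minutes.
True elapsed: 406 x 60/70 = 348 minutes = 5 hours and 48 minutes.
True time: 7:45 + 5 hours and 48 minutes = 1:33.

Final answer: 1:33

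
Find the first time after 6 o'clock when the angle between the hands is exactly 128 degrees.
At t minutes past 6:00, the hour hand is at 30 x 6 + 0.5t degrees and the minute hand is at 6t degrees.
The smaller angle between them is 128 degrees when |30H - 5.5t| = 128 or |30H - 5.5t| = 232.
With H = 6, solve 30 x 6 - 5.5t = +/- target for each target:
  t = (30 x 6 - 128) / 5.5 = 9.45
  t = (30 x 6 + 128) / 5.5 = 56
  t = (30 x 6 - 232) / 5.5 = -9.45 (outside (0, 60))
  t = (30 x 6 + 232) / 5.5 = 74.91 (outside (0, 60))
Valid solutions in (0, 60): {9.45, 56} minutes.
The first occurrence is t = 9.45 minutes.
The hands form a 128-degree angle at 9.45 minutes past 6:00.

Final answer: 9.45 minutes past 6:00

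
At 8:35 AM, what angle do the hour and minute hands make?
Hour hand position: 8 x 30 + 35 x 0.5 = 257.5 degrees
Minute hand position: 35 x 6 = 210 degrees
Difference: |257.5 - 210| = 47.5 degrees
The angle between the hands is 47.5 degrees

Final answer: 47.5 degrees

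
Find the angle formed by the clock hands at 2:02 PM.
Hour hand position: 2 x 30 + 2 x 0.5 = 61 degrees
Minute hand position: 2 x 6 = 12 degrees
Difference: |61 - 12| = 49 degrees
The angle between the hands is 49 degrees

Final answer: 49 degrees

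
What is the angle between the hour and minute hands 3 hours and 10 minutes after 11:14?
First find the time 3 hours and 10 minutes after 11:14.
Total minutes: 11 x 60 + 14 + 3 x 60 + 10 = 864.
864 mod 720 = 144 minutes = 2:24.
Now compute the angle at 2:24:
Hour hand: 2 x 30 + 24 x 0.5 = 72 degrees
Minute hand: 24 x 6 = 144 degrees
Difference: |72 - 144| = 72 degrees
The angle is 72 degrees

Final answer: 72 degrees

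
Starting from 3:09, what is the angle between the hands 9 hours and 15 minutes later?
First find the time 9 hours and 15 minutes after 3:09.
Total minutes: 3 x 60 + 9 + 9 x 60 + 15 = 744.
744 mod 720 = 24 minutes = 12:24.
Now compute the angle at 12:24:
Hour hand: 0 x 30 + 24 x 0.5 = 12 degrees
Minute hand: 24 x 6 = 144 degrees
Difference: |12 - 144| = 132 degrees
The angle is 132 degrees

Final answer: 132 degrees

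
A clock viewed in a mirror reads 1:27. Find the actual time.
Reflection across the vertical (12-6) axis maps a hand at angle A degrees to (360 - A) degrees, which sends a reading of T minutes past 12:00 to (720 - T) minutes past 12:00.
Mirror reads 1:27 = 87 minutes past 12:00.
Actual time: (720 - 87) mod 720 = 633 minutes = 10:33.

Final answer: 10:33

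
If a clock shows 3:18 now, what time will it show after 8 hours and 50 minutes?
Starting time: 3:18
Adding 50 minutes to 18 minutes: 18 + 50 = 68 minutes = 1 hour and 8 minutes
Adding 8 hours: 3 + 8 + 1 (carry) = 12
Final time: 12:08

Final answer: 12:08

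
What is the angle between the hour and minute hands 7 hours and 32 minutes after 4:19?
First find the time 7 hours and 32 minutes after 4:19.
Total minutes: 4 x 60 + 19 + 7 x 60 + 32 = 711.
711 mod 720 = 711 minutes = 11:51.
Now compute the angle at 11:51:
Hour hand: 11 x 30 + 51 x 0.5 = 355.5 degrees
Minute hand: 51 x 6 = 306 degrees
Difference: |355.5 - 306| = 49.5 degrees
The angle is 49.5 degrees

Final answer: 49.5 degrees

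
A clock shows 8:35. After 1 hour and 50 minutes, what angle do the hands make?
First find the time 1 hour and 50 minutes after 8:35.
Total minutes: 8 x 60 + 35 + 1 x 60 + 50 = 625.
625 mod 720 = 625 minutes = 10:25.
Now compute the angle at 10:25:
Hour hand: 10 x 30 + 25 x 0.5 = 312.5 degrees
Minute hand: 25 x 6 = 150 degrees
Difference: |312.5 - 150| = 162.5 degrees
The angle is 162.5 degrees

Final answer: 162.5 degrees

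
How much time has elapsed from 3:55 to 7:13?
From 3:55 to 7:13:
(7 x 60 + 13) - (3 x 60 + 55) = 433 - 235 = 198 minutes
= 3 hours and 18 minutes

Final answer: 3 hours and 18 minutes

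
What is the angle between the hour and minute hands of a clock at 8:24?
Hour hand position: 8 x 30 + 24 x 0.5 = 252 degrees
Minute hand position: 24 x 6 = 144 degrees
Difference: |252 - 144| = 108 degrees
The angle between the hands is 108 degrees

Final answer: 108 degrees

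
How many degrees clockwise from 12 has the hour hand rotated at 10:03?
The hour hand moves 30 degrees per hour and 0.5 degrees per minute.
At 10:03: (10) x 30 + 3 x 0.5 = 300 + 1.5 = 301.5 degrees

Final answer: 301.5 degrees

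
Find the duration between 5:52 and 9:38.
From 5:52 to 9:38:
(9 x 60 + 38) - (5 x 60 + 52) = 578 - 352 = 226 minutes
= 3 hours and 46 minutes

Final answer: 3 hours and 46 minutes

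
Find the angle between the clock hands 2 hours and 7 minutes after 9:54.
First find the time 2 hours and 7 minutes after 9:54.
Total minutes: 9 x 60 + 54 + 2 x 60 + 7 = 721.
721 mod 720 = 1 minutes = 12:01.
Now compute the angle at 12:01:
Hour hand: 0 x 30 + 1 x 0.5 = 0.5 degrees
Minute hand: 1 x 6 = 6 degrees
Difference: |0.5 - 6| = 5.5 degrees
The angle is 5.5 degrees

Final answer: 5.5 degrees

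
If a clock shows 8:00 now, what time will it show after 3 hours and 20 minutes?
Starting time: 8:00
Adding 20 minutes to 0 minutes: 0 + 20 = 20 minutes
Adding 3 hours: 8 + 3 = 11
Final time: 11:20

Final answer: 11:20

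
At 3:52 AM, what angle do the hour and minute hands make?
Hour hand position: 3 x 30 + 52 x 0.5 = 116 degrees
Minute hand position: 52 x 6 = 312 degrees
Difference: |116 - 312| = 196 degrees
Since 196 > 180, the smaller angle is 360 - 196 = 164 degrees

Final answer: 164 degrees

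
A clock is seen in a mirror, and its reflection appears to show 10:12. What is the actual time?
Reflection across the vertical (12-6) axis maps a hand at angle A degrees to (360 - A) degrees, which sends a reading of T minutes past 12:00 to (720 - T) minutes past 12:00.
Mirror reads 10:12 = 612 minutes past 12:00.
Actual time: (720 - 612) mod 720 = 108 minutes = 1:48.

Final answer: 1:48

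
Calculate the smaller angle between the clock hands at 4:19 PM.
Hour hand position: 4 x 30 + 19 x 0.5 = 129.5 degrees
Minute hand position: 19 x 6 = 114 degrees
Difference: |129.5 - 114| = 15.5 degrees
The angle between the hands is 15.5 degrees

Final answer: 15.5 degrees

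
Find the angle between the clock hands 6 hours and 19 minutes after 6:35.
First find the time 6 hours and 19 minutes after 6:35.
Total minutes: 6 x 60 + 35 + 6 x 60 + 19 = 774.
774 mod 720 = 54 minutes = 12:54.
Now compute the angle at 12:54:
Hour hand: 0 x 30 + 54 x 0.5 = 27 degrees
Minute hand: 54 x 6 = 324 degrees
Difference: |27 - 324| = 297 degrees
Smaller angle: 360 - 297 = 63 degrees

Final answer: 63 degrees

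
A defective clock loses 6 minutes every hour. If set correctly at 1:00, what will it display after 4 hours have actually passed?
For every 60 true minutes, the faulty clock advances 60 - 6 = 54 minutes.
True elapsed: 4 hours = 240 minutes.
Faulty clock advances: 240 x 54/60 = 216 minutes (drift: 24 minutes behind).
Shown time: 1:00 + 216 minutes = 4:36.

Final answer: 4:36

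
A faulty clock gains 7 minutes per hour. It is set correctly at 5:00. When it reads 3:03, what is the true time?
For every 60 true minutes, the faulty clock advances 67 minutes, so 1 faulty-clock minute corresponds to 60/67 true minutes.
From 5:00 to 3:03 on the faulty dial is 603 minutes.
True elapsed: 603 x 60/67 = 540 minutes = 9 hours.
True time: 5:00 + 9 hours = 2:00.

Final answer: 2:00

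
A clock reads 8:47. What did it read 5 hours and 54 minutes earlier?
Starting time: 8:47 = 527 total minutes past 12:00
Subtracting: 5 hours and 54 minutes = 354 minutes
527 - 354 = 173 minutes
= 2 hours and 53 minutes past 12:00 = 2:53

Final answer: 2:53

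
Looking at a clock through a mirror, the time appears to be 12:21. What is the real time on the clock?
Reflection across the vertical (12-6) axis maps a hand at angle A degrees to (360 - A) degrees, which sends a reading of T minutes past 12:00 to (720 - T) minutes past 12:00.
Mirror reads 12:21 = 21 minutes past 12:00.
Actual time: (720 - 21) mod 720 = 699 minutes = 11:39.

Final answer: 11:39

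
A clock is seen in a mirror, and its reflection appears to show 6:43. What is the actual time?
Reflection across the vertical (12-6) axis maps a hand at angle A degrees to (360 - A) degrees, which sends a reading of T minutes past 12:00 to (720 - T) minutes past 12:00.
Mirror reads 6:43 = 403 minutes past 12:00.
Actual time: (720 - 403) mod 720 = 317 minutes = 5:17.

Final answer: 5:17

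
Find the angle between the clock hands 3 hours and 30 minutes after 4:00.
First find the time 3 hours and 30 minutes after 4:00.
Total minutes: 4 x 60 + 0 + 3 x 60 + 30 = 450.
450 mod 720 = 450 minutes = 7:30.
Now compute the angle at 7:30:
Hour hand: 7 x 30 + 30 x 0.5 = 225 degrees
Minute hand: 30 x 6 = 180 degrees
Difference: |225 - 180| = 45 degrees
The angle is 45 degrees

Final answer: 45 degrees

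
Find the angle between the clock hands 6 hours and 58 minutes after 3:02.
First find the time 6 hours and 58 minutes after 3:02.
Total minutes: 3 x 60 + 2 + 6 x 60 + 58 = 600.
600 mod 720 = 600 minutes = 10:00.
Now compute the angle at 10:00:
Hour hand: 10 x 30 + 0 x 0.5 = 300 degrees
Minute hand: 0 x 6 = 0 degrees
Difference: |300 - 0| = 300 degrees
Smaller angle: 360 - 300 = 60 degrees

Final answer: 60 degrees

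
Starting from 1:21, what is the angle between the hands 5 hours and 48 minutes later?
First find the time 5 hours and 48 minutes after 1:21.
Total minutes: 1 x 60 + 21 + 5 x 60 + 48 = 429.
429 mod 720 = 429 minutes = 7:09.
Now compute the angle at 7:09:
Hour hand: 7 x 30 + 9 x 0.5 = 214.5 degrees
Minute hand: 9 x 6 = 54 degrees
Difference: |214.5 - 54| = 160.5 degrees
The angle is 160.5 degrees

Final answer: 160.5 degrees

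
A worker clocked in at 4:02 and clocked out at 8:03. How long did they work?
From 4:02 to 8:03:
(8 x 60 + 3) - (4 x 60 + 2) = 483 - 242 = 241 minutes
= 4 hours and 1 minute

Final answer: 4 hours and 1 minute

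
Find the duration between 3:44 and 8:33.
From 3:44 to 8:33:
(8 x 60 + 33) - (3 x 60 + 44) = 513 - 224 = 289 minutes
= 4 hours and 49 minutes

Final answer: 4 hours and 49 minutes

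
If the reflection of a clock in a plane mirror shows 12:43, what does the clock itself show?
Reflection across the vertical (12-6) axis maps a hand at angle A degrees to (360 - A) degrees, which sends a reading of T minutes past 12:00 to (720 - T) minutes past 12:00.
Mirror reads 12:43 = 43 minutes past 12:00.
Actual time: (720 - 43) mod 720 = 677 minutes = 11:17.

Final answer: 11:17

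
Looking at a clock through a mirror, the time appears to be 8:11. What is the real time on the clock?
Reflection across the vertical (12-6) axis maps a hand at angle A degrees to (360 - A) degrees, which sends a reading of T minutes past 12:00 to (720 - T) minutes past 12:00.
Mirror reads 8:11 = 491 minutes past 12:00.
Actual time: (720 - 491) mod 720 = 229 minutes = 3:49.

Final answer: 3:49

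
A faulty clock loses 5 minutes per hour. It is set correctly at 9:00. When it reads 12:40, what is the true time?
For every 60 true minutes, the faulty clock advances 55 minutes, so 1 faulty-clock minute corresponds to 60/55 true minutes.
From 9:00 to 12:40 on the faulty dial is 220 minutes.
True elapsed: 220 x 60/55 = 240 minutes = 4 hours.
True time: 9:00 + 4 hours = 1:00.

Final answer: 1:00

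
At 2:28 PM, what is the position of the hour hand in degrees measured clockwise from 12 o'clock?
The hour hand moves 30 degrees per hour and 0.5 degrees per minute.
At 2:28: (2) x 30 + 28 x 0.5 = 60 + 14 = 74 degrees

Final answer: 74 degrees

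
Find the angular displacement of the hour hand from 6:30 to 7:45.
The hour hand moves 0.5 degrees per minute.
Time elapsed: 7:45 - 6:30 = 75 minutes
Angular displacement: 75 x 0.5 = 37.5 degrees

Final answer: 37.5 degrees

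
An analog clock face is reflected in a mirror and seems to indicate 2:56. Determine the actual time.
Reflection across the vertical (12-6) axis maps a hand at angle A degrees to (360 - A) degrees, which sends a reading of T minutes past 12:00 to (720 - T) minutes past 12:00.
Mirror reads 2:56 = 176 minutes past 12:00.
Actual time: (720 - 176) mod 720 = 544 minutes = 9:04.

Final answer: 9:04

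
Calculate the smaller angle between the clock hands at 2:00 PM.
Hour hand position: 2 x 30 + 0 x 0.5 = 60 degrees
Minute hand position: 0 x 6 = 0 degrees
Difference: |60 - 0| = 60 degrees
The angle between the hands is 60 degrees

Final answer: 60 degrees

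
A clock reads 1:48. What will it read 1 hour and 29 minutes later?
Starting time: 1:48
Adding 29 minutes to 48 minutes: 48 + 29 = 77 minutes = 1 hour and 17 minutes
Adding 1 hour: 1 + 1 + 1 (carry) = 3
Final time: 3:17

Final answer: 3:17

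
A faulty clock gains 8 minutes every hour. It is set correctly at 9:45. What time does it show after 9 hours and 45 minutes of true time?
For every 60 true minutes, the faulty clock advances 60 + 8 = 68 minutes.
True elapsed: 9 hours and 45 minutes = 585 minutes.
Faulty clock advances: 585 x 68/60 = 663 minutes (drift: 78 minutes ahead).
Shown time: 9:45 + 663 minutes = 8:48.

Final answer: 8:48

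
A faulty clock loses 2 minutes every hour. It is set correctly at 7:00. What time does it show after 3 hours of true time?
For every 60 true minutes, the faulty clock advances 60 - 2 = 58 minutes.
True elapsed: 3 hours = 180 minutes.
Faulty clock advances: 180 x 58/60 = 174 minutes (drift: 6 minutes behind).
Shown time: 7:00 + 174 minutes = 9:54.

Final answer: 9:54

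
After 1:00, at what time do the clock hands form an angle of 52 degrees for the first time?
At t minutes past 1:00, the hour hand is at 30 x 1 + 0.5t degrees and the minute hand is at 6t degrees.
The smaller angle between them is 52 degrees when |30H - 5.5t| = 52 or |30H - 5.5t| = 308.
With H = 1, solve 30 x 1 - 5.5t = +/- target for each target:
  t = (30 x 1 - 52) / 5.5 = -4 (outside (0, 60))
  t = (30 x 1 + 52) / 5.5 = 14.91
  t = (30 x 1 - 308) / 5.5 = -50.55 (outside (0, 60))
  t = (30 x 1 + 308) / 5.5 = 61.45 (outside (0, 60))
Valid solutions in (0, 60): {14.91} minutes.
The first occurrence is t = 14.91 minutes.
The hands form a 52-degree angle at 14.91 minutes past 1:00.

Final answer: 14.91 minutes past 1:00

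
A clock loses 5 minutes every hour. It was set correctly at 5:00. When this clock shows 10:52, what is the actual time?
For every 60 true minutes, the faulty clock advances 55 minutes, so 1 faulty-clock minute corresponds to 60/55 true minutes.
From 5:00 to 10:52 on the faulty dial is 352 minutes.
True elapsed: 352 x 60/55 = 384 minutes = 6 hours and 24 minutes.
True time: 5:00 + 6 hours and 24 minutes = 11:24.

Final answer: 11:24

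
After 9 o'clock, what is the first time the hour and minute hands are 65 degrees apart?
At t minutes past 9:00, the hour hand is at 30 x 9 + 0.5t degrees and the minute hand is at 6t degrees.
The smaller angle between them is 65 degrees when |30H - 5.5t| = 65 or |30H - 5.5t| = 295.
With H = 9, solve 30 x 9 - 5.5t = +/- target for each target:
  t = (30 x 9 - 65) / 5.5 = 37.27
  t = (30 x 9 + 65) / 5.5 = 60.91 (outside (0, 60))
  t = (30 x 9 - 295) / 5.5 = -4.55 (outside (0, 60))
  t = (30 x 9 + 295) / 5.5 = 102.73 (outside (0, 60))
Valid solutions in (0, 60): {37.27} minutes.
The first occurrence is t = 37.27 minutes.
The hands form a 65-degree angle at 37.27 minutes past 9:00.

Final answer: 37.27 minutes past 9:00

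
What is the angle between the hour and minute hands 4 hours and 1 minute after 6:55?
First find the time 4 hours and 1 minute after 6:55.
Total minutes: 6 x 60 + 55 + 4 x 60 + 1 = 656.
656 mod 720 = 656 minutes = 10:56.
Now compute the angle at 10:56:
Hour hand: 10 x 30 + 56 x 0.5 = 328 degrees
Minute hand: 56 x 6 = 336 degrees
Difference: |328 - 336| = 8 degrees
The angle is 8 degrees

Final answer: 8 degrees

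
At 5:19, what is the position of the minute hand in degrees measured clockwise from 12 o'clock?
The minute hand moves 6 degrees per minute.
At 5:19: 19 x 6 = 114 degrees

Final answer: 114 degrees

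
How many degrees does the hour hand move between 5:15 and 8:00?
The hour hand moves 0.5 degrees per minute.
Time elapsed: 8:00 - 5:15 = 165 minutes
Angular displacement: 165 x 0.5 = 82.5 degrees

Final answer: 82.5 degrees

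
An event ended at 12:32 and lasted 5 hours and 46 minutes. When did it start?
Starting time: 12:32 = 32 total minutes past 12:00
Subtracting: 5 hours and 46 minutes = 346 minutes
32 - 346 = -314 (negative, add 12 hours = 720) = 406 minutes
= 6 hours and 46 minutes past 12:00 = 6:46

Final answer: 6:46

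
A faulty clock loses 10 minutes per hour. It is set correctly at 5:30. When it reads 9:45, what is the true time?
For every 60 true minutes, the faulty clock advances 50 minutes, so 1 faulty-clock minute corresponds to 60/50 true minutes.
From 5:30 to 9:45 on the faulty dial is 255 minutes.
True elapsed: 255 x 60/50 = 306 minutes = 5 hours and 6 minutes.
True time: 5:30 + 5 hours and 6 minutes = 10:36.

Final answer: 10:36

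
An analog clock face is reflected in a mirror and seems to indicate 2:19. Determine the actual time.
Reflection across the vertical (12-6) axis maps a hand at angle A degrees to (360 - A) degrees, which sends a reading of T minutes past 12:00 to (720 - T) minutes past 12:00.
Mirror reads 2:19 = 139 minutes past 12:00.
Actual time: (720 - 139) mod 720 = 581 minutes = 9:41.

Final answer: 9:41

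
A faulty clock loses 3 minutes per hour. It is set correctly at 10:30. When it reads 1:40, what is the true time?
For every 60 true minutes, the faulty clock advances 57 minutes, so 1 faulty-clock minute corresponds to 60/57 true minutes.
From 10:30 to 1:40 on the faulty dial is 190 minutes.
True elapsed: 190 x 60/57 = 200 minutes = 3 hours and 20 minutes.
True time: 10:30 + 3 hours and 20 minutes = 1:50.

Final answer: 1:50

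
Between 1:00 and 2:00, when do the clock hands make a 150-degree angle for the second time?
At t minutes past 1:00, the hour hand is at 30 x 1 + 0.5t degrees and the minute hand is at 6t degrees.
The smaller angle between them is 150 degrees when |30H - 5.5t| = 150 or |30H - 5.5t| = 210.
With H = 1, solve 30 x 1 - 5.5t = +/- target for each target:
  t = (30 x 1 - 150) / 5.5 = -21.82 (outside (0, 60))
  t = (30 x 1 + 150) / 5.5 = 32.73
  t = (30 x 1 - 210) / 5.5 = -32.73 (outside (0, 60))
  t = (30 x 1 + 210) / 5.5 = 43.64
Valid solutions in (0, 60): {32.73, 43.64} minutes.
The second occurrence is t = 43.64 minutes.
The hands form a 150-degree angle at 43.64 minutes past 1:00.

Final answer: 43.64 minutes past 1:00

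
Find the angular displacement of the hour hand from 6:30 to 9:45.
The hour hand moves 0.5 degrees per minute.
Time elapsed: 9:45 - 6:30 = 195 minutes
Angular displacement: 195 x 0.5 = 97.5 degrees

Final answer: 97.5 degrees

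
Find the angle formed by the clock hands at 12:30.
Hour hand position: 0 x 30 + 30 x 0.5 = 15 degrees
Minute hand position: 30 x 6 = 180 degrees
Difference: |15 - 180| = 165 degrees
The angle between the hands is 165 degrees

Final answer: 165 degrees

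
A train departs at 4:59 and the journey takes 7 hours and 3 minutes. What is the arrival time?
Starting time: 4:59
Adding 3 minutes to 59 minutes: 59 + 3 = 62 minutes = 1 hour and 2 minutes
Adding 7 hours: 4 + 7 + 1 (carry) = 12
Final time: 12:02

Final answer: 12:02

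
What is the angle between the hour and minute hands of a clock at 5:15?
Hour hand position: 5 x 30 + 15 x 0.5 = 157.5 degrees
Minute hand position: 15 x 6 = 90 degrees
Difference: |157.5 - 90| = 67.5 degrees
The angle between the hands is 67.5 degrees

Final answer: 67.5 degrees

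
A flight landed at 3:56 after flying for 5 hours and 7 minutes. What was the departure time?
Starting time: 3:56 = 236 total minutes past 12:00
Subtracting: 5 hours and 7 minutes = 307 minutes
236 - 307 = -71 (negative, add 12 hours = 720) = 649 minutes
= 10 hours and 49 minutes past 12:00 = 10:49

Final answer: 10:49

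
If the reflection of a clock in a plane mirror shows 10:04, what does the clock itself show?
Reflection across the vertical (12-6) axis maps a hand at angle A degrees to (360 - A) degrees, which sends a reading of T minutes past 12:00 to (720 - T) minutes past 12:00.
Mirror reads 10:04 = 604 minutes past 12:00.
Actual time: (720 - 604) mod 720 = 116 minutes = 1:56.

Final answer: 1:56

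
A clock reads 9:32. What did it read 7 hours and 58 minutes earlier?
Starting time: 9:32 = 572 total minutes past 12:00
Subtracting: 7 hours and 58 minutes = 478 minutes
572 - 478 = 94 minutes
= 1 hour and 34 minutes past 12:00 = 1:34

Final answer: 1:34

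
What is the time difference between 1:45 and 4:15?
From 1:45 to 4:15:
(4 x 60 + 15) - (1 x 60 + 45) = 255 - 105 = 150 minutes
= 2 hours and 30 minutes

Final answer: 2 hours and 30 minutes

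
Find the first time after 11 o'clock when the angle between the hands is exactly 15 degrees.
At t minutes past 11:00, the hour hand is at 30 x 11 + 0.5t degrees and the minute hand is at 6t degrees.
The smaller angle between them is 15 degrees when |30H - 5.5t| = 15 or |30H - 5.5t| = 345.
With H = 11, solve 30 x 11 - 5.5t = +/- target for each target:
  t = (30 x 11 - 15) / 5.5 = 57.27
  t = (30 x 11 + 15) / 5.5 = 62.73 (outside (0, 60))
  t = (30 x 11 - 345) / 5.5 = -2.73 (outside (0, 60))
  t = (30 x 11 + 345) / 5.5 = 122.73 (outside (0, 60))
Valid solutions in (0, 60): {57.27} minutes.
The first occurrence is t = 57.27 minutes.
The hands form a 15-degree angle at 57.27 minutes past 11:00.

Final answer: 57.27 minutes past 11:00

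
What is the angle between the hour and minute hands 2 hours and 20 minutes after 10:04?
First find the time 2 hours and 20 minutes after 10:04.
Total minutes: 10 x 60 + 4 + 2 x 60 + 20 = 744.
744 mod 720 = 24 minutes = 12:24.
Now compute the angle at 12:24:
Hour hand: 0 x 30 + 24 x 0.5 = 12 degrees
Minute hand: 24 x 6 = 144 degrees
Difference: |12 - 144| = 132 degrees
The angle is 132 degrees

Final answer: 132 degrees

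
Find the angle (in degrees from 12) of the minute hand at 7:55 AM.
The minute hand moves 6 degrees per minute.
At 7:55: 55 x 6 = 330 degrees

Final answer: 330 degrees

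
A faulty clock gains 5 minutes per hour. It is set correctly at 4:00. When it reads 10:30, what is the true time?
For every 60 true minutes, the faulty clock advances 65 minutes, so 1 faulty-clock minute corresponds to 60/65 true minutes.
From 4:00 to 10:30 on the faulty dial is 390 minutes.
True elapsed: 390 x 60/65 = 360 minutes = 6 hours.
True time: 4:00 + 6 hours = 10:00.

Final answer: 10:00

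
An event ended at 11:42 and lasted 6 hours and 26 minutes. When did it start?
Starting time: 11:42 = 702 total minutes past 12:00
Subtracting: 6 hours and 26 minutes = 386 minutes
702 - 386 = 316 minutes
= 5 hours and 16 minutes past 12:00 = 5:16

Final answer: 5:16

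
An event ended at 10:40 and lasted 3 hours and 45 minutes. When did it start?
Starting time: 10:40 = 640 total minutes past 12:00
Subtracting: 3 hours and 45 minutes = 225 minutes
640 - 225 = 415 minutes
= 6 hours and 55 minutes past 12:00 = 6:55

Final answer: 6:55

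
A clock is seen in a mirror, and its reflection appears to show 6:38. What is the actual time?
Reflection across the vertical (12-6) axis maps a hand at angle A degrees to (360 - A) degrees, which sends a reading of T minutes past 12:00 to (720 - T) minutes past 12:00.
Mirror reads 6:38 = 398 minutes past 12:00.
Actual time: (720 - 398) mod 720 = 322 minutes = 5:22.

Final answer: 5:22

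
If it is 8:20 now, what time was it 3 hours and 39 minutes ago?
Starting time: 8:20 = 500 total minutes past 12:00
Subtracting: 3 hours and 39 minutes = 219 minutes
500 - 219 = 281 minutes
= 4 hours and 41 minutes past 12:00 = 4:41

Final answer: 4:41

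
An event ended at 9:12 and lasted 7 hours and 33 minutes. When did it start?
Starting time: 9:12 = 552 total minutes past 12:00
Subtracting: 7 hours and 33 minutes = 453 minutes
552 - 453 = 99 minutes
= 1 hour and 39 minutes past 12:00 = 1:39

Final answer: 1:39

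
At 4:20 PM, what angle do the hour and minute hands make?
Hour hand position: 4 x 30 + 20 x 0.5 = 130 degrees
Minute hand position: 20 x 6 = 120 degrees
Difference: |130 - 120| = 10 degrees
The angle between the hands is 10 degrees

Final answer: 10 degrees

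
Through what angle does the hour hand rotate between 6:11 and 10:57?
The hour hand moves 0.5 degrees per minute.
Time elapsed: 10:57 - 6:11 = 286 minutes
Angular displacement: 286 x 0.5 = 143 degrees

Final answer: 143 degrees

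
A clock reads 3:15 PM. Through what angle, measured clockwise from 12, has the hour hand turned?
The hour hand moves 30 degrees per hour and 0.5 degrees per minute.
At 3:15: (3) x 30 + 15 x 0.5 = 90 + 7.5 = 97.5 degrees

Final answer: 97.5 degrees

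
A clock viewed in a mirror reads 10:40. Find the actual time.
Reflection across the vertical (12-6) axis maps a hand at angle A degrees to (360 - A) degrees, which sends a reading of T minutes past 12:00 to (720 - T) minutes past 12:00.
Mirror reads 10:40 = 640 minutes past 12:00.
Actual time: (720 - 640) mod 720 = 80 minutes = 1:20.

Final answer: 1:20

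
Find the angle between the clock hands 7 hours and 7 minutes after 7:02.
First find the time 7 hours and 7 minutes after 7:02.
Total minutes: 7 x 60 + 2 + 7 x 60 + 7 = 849.
849 mod 720 = 129 minutes = 2:09.
Now compute the angle at 2:09:
Hour hand: 2 x 30 + 9 x 0.5 = 64.5 degrees
Minute hand: 9 x 6 = 54 degrees
Difference: |64.5 - 54| = 10.5 degrees
The angle is 10.5 degrees

Final answer: 10.5 degrees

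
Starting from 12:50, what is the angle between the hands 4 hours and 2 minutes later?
First find the time 4 hours and 2 minutes after 12:50.
Total minutes: 12 x 60 + 50 + 4 x 60 + 2 = 1012.
1012 mod 720 = 292 minutes = 4:52.
Now compute the angle at 4:52:
Hour hand: 4 x 30 + 52 x 0.5 = 146 degrees
Minute hand: 52 x 6 = 312 degrees
Difference: |146 - 312| = 166 degrees
The angle is 166 degrees

Final answer: 166 degrees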